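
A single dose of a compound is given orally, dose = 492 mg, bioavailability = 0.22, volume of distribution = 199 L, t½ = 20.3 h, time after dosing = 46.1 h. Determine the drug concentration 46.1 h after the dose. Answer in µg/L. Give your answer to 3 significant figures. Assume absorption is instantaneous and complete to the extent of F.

113 µg/L

Amount reaching circulation = F × Dose = 0.22 × 492.0 = 108.2 mg
C₀ = F·Dose / Vd = 108.2 / 199 = 0.5437 mg/L
k = ln2 / t½ = 0.693147 / 20.3 = 0.03415 h⁻¹
C = C₀ · e^(−k·t) = 0.5437 × e^(−0.03415 × 46.1)
  = 0.5437 × 0.2071 = 0.1126 mg/L
Convert: 0.1126 mg/L × 1000 = 112.6 µg/L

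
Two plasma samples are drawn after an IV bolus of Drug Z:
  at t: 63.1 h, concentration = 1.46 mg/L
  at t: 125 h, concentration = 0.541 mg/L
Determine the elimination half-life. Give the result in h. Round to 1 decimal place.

k = ln(C₁/C₂) / (t₂ − t₁) = ln(1.46/0.541) / (125 − 63.1)
  = 0.9928 / 61.90 = 0.01604 h⁻¹
t½ = ln2 / k = 0.693147 / 0.01604 = 43.21 h

43.2 h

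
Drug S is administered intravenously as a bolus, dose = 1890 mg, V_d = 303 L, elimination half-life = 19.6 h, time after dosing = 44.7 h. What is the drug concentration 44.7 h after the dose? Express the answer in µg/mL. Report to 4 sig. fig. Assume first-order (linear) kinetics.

1.284 µg/mL

C₀ = Dose / Vd = 1890 / 303 = 6.238 mg/L
k = ln2 / t½ = 0.693147 / 19.6 = 0.03536 h⁻¹
C = C₀ · e^(−k·t) = 6.238 × e^(−0.03536 × 44.7)
  = 6.238 × 0.2059 = 1.284 mg/L
(1.284 mg/L = 1.284 µg/mL)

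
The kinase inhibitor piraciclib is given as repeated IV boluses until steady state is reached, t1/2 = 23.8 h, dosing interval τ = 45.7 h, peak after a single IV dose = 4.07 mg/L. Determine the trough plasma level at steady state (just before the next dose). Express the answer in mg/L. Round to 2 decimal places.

1.46 mg/L

k = ln2 / t½ = 0.693147 / 23.8 = 0.02912 h⁻¹
e^(−kτ) = e^(−0.02912 × 45.7) = 0.2643
Accumulation ratio R = 1 / (1 − e^(−kτ)) = 1 / (1 − 0.2643) = 1.359
Steady-state trough = C₀ × R × e^(−kτ) = 4.07 × 1.359 × 0.2643 = 1.462 mg/L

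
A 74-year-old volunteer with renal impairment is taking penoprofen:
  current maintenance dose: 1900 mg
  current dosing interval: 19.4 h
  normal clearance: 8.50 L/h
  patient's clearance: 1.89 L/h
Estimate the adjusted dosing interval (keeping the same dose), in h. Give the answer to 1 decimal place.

87.2 h

To keep the same average steady-state level, dosing rate must scale with clearance.
CL ratio = 1.89 / 8.50 = 0.2224
New interval (same dose) = 19.4 / 0.2224 = 87.23 h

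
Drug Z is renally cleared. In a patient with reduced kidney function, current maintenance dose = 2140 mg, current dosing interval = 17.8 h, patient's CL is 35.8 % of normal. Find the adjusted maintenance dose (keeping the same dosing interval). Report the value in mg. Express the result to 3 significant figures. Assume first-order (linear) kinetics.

To keep the same average steady-state level, dosing rate must scale with clearance.
CL ratio = 35.8 / 100 = 0.3580
New dose (same interval) = 2140 × 0.3580 = 766.1 mg

766 mg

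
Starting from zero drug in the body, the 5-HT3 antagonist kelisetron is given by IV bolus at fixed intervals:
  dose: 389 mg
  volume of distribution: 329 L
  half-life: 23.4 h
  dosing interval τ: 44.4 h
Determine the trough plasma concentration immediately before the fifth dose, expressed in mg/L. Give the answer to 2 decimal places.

0.43 mg/L

C₀ per dose = Dose / Vd = 389 / 329 = 1.182 mg/L
k = ln2 / t½ = 0.693147 / 23.4 = 0.02962 h⁻¹
Fraction remaining after one interval: r = e^(−kτ) = e^(−0.02962 × 44.4) = 0.2684
Before dose 5, 4 doses have been given (aged 1τ, 2τ, 3τ, 4τ).
C_trough = C₀ × (r + r² + … + r^4) = C₀ × r(1−r^4)/(1−r)
        = 1.182 × 0.2684 × (1 − 0.005190) / (1 − 0.2684) = 0.4314 mg/L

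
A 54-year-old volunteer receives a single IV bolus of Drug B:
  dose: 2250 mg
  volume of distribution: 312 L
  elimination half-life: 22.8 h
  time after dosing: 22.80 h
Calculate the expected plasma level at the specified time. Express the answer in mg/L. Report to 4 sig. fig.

3.606 mg/L

C₀ = Dose / Vd = 2250 / 312 = 7.212 mg/L
k = ln2 / t½ = 0.693147 / 22.8 = 0.03040 h⁻¹
t / t½ = 22.80 / 22.8 = 1 half-lives
C = C₀ × (1/2)^1 = 7.212 × 0.5000 = 3.606 mg/L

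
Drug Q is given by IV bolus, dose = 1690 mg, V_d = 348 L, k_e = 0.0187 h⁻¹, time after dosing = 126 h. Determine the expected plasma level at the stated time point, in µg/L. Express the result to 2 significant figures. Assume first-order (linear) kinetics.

C₀ = Dose / Vd = 1690 / 348 = 4.856 mg/L
C = C₀ · e^(−k·t) = 4.856 × e^(−0.01870 × 126)
  = 4.856 × 0.09478 = 0.4603 mg/L
Convert: 0.4603 mg/L × 1000 = 460.3 µg/L

460 µg/L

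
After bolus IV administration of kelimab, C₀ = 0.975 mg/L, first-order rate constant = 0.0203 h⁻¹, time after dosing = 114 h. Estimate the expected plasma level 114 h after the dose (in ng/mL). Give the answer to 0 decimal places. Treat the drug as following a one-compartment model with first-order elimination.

96 ng/mL

C = C₀ · e^(−k·t) = 0.9750 × e^(−0.02030 × 114)
  = 0.9750 × 0.09885 = 0.09638 mg/L
Convert: 0.09638 mg/L × 1000 = 96.38 ng/mL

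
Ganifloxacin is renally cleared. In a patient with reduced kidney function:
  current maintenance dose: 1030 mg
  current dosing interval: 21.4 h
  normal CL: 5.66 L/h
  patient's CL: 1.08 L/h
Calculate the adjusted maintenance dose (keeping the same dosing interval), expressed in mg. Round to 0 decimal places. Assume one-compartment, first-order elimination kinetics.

197 mg

To keep the same average steady-state level, dosing rate must scale with clearance.
CL ratio = 1.08 / 5.66 = 0.1908
New dose (same interval) = 1030 × 0.1908 = 196.5 mg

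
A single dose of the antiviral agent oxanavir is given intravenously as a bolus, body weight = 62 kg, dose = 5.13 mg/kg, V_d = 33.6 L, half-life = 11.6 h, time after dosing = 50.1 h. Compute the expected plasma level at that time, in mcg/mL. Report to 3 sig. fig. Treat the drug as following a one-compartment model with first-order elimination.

0.474 mcg/mL

Total dose = 5.13 × 62 = 318.1 mg
C₀ = Dose / Vd = 318.1 / 33.6 = 9.467 mg/L
k = ln2 / t½ = 0.693147 / 11.6 = 0.05975 h⁻¹
C = C₀ · e^(−k·t) = 9.467 × e^(−0.05975 × 50.1)
  = 9.467 × 0.05011 = 0.4744 mg/L
(0.4744 mg/L = 0.4744 mcg/mL)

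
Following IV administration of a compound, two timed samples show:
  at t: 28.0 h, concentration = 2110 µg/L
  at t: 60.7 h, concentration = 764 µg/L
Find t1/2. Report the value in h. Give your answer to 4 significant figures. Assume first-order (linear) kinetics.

k = ln(C₁/C₂) / (t₂ − t₁) = ln(2110/764) / (60.7 − 28.0)
  = 1.016 / 32.70 = 0.03107 h⁻¹
t½ = ln2 / k = 0.693147 / 0.03107 = 22.31 h

22.31 h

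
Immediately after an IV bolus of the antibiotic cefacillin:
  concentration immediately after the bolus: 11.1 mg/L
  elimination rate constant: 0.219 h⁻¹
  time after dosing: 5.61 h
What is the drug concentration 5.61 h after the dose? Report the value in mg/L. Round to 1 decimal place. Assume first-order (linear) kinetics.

C = C₀ · e^(−k·t) = 11.10 × e^(−0.2190 × 5.61)
  = 11.10 × 0.2927 = 3.249 mg/L

3.2 mg/L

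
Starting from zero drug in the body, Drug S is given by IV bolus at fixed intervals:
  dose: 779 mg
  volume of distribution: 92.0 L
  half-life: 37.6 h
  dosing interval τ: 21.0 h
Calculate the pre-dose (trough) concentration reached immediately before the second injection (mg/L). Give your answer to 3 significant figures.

C₀ per dose = Dose / Vd = 779 / 92.0 = 8.467 mg/L
k = ln2 / t½ = 0.693147 / 37.6 = 0.01843 h⁻¹
Fraction remaining after one interval: r = e^(−kτ) = e^(−0.01843 × 21.0) = 0.6791
Before dose 2, 1 dose has been given (aged 1τ).
C_trough = C₀ × r = 8.467 × 0.6791 = 5.750 mg/L

5.75 mg/L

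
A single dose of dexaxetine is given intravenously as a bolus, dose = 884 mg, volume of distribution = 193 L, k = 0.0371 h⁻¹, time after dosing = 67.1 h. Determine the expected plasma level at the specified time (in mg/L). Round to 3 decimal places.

C₀ = Dose / Vd = 884.0 / 193 = 4.580 mg/L
C = C₀ · e^(−k·t) = 4.580 × e^(−0.03710 × 67.1)
  = 4.580 × 0.08296 = 0.3800 mg/L

0.380 mg/L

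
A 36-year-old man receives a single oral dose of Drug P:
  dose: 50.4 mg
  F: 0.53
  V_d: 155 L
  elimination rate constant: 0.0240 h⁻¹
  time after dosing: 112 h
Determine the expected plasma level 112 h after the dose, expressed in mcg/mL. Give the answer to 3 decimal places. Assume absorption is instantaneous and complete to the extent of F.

0.012 mcg/mL

Amount reaching circulation = F × Dose = 0.53 × 50.40 = 26.71 mg
C₀ = F·Dose / Vd = 26.71 / 155 = 0.1723 mg/L
C = C₀ · e^(−k·t) = 0.1723 × e^(−0.02400 × 112)
  = 0.1723 × 0.06802 = 0.01172 mg/L
(0.01172 mg/L = 0.01172 mcg/mL)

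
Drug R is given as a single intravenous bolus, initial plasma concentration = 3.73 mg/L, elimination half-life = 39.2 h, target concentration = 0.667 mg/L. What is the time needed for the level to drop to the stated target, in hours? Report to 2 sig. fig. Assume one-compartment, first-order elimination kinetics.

97 h

k = ln2 / t½ = 0.693147 / 39.2 = 0.01768 h⁻¹
t = ln(C₀ / C) / k = ln(3.730 / 0.667) / 0.01768
  = ln(5.592) / 0.01768 = 1.721 / 0.01768 = 97.34 h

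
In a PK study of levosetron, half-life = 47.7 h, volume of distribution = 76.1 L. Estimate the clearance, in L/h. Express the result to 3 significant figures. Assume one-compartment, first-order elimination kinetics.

k = ln2 / t½ = 0.693147 / 47.7 = 0.01453 h⁻¹
CL = k × Vd = 0.01453 × 76.1 = 1.106 L/h

1.11 L/h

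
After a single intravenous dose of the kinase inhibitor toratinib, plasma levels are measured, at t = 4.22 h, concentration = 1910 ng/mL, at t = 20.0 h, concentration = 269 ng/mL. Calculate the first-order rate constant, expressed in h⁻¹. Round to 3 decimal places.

k = ln(C₁/C₂) / (t₂ − t₁) = ln(1910/269) / (20.0 − 4.22)
  = 1.960 / 15.78 = 0.1242 h⁻¹

0.124 h⁻¹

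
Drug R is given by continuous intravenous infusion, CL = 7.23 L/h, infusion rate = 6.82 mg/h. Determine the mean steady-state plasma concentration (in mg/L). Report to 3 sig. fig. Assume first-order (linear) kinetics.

0.943 mg/L

At steady state Css = R₀ / CL = 6.82 / 7.230 = 0.9433 mg/L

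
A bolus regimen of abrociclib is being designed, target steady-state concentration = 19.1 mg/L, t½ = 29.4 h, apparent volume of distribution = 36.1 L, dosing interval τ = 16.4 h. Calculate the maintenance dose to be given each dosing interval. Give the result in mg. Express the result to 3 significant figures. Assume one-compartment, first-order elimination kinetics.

k = ln2 / t½ = 0.693147 / 29.4 = 0.02358 h⁻¹
CL = k × Vd = 0.02358 × 36.1 = 0.8512 L/h
At steady state, Dose/τ = Css × CL.
Dose = Css × CL × τ = 19.1 × 0.8512 × 16.4 = 266.6 mg

267 mg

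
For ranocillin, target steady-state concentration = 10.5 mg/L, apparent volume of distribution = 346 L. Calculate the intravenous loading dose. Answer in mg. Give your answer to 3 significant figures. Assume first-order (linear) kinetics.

3630 mg

LD = Css × Vd = 10.5 × 346 = 3633 mg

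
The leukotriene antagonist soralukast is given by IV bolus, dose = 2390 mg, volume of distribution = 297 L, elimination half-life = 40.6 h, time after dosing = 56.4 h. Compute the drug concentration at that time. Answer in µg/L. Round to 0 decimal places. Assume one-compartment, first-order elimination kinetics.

C₀ = Dose / Vd = 2390 / 297 = 8.047 mg/L
k = ln2 / t½ = 0.693147 / 40.6 = 0.01707 h⁻¹
C = C₀ · e^(−k·t) = 8.047 × e^(−0.01707 × 56.4)
  = 8.047 × 0.3818 = 3.072 mg/L
Convert: 3.072 mg/L × 1000 = 3072 µg/L

3072 µg/L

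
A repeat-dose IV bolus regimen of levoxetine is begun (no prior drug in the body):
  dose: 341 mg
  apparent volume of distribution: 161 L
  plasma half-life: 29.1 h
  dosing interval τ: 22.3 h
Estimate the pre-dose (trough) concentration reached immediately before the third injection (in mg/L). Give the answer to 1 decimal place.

2.0 mg/L

C₀ per dose = Dose / Vd = 341 / 161 = 2.118 mg/L
k = ln2 / t½ = 0.693147 / 29.1 = 0.02382 h⁻¹
Fraction remaining after one interval: r = e^(−kτ) = e^(−0.02382 × 22.3) = 0.5879
Before dose 3, 2 doses have been given (aged 1τ, 2τ).
C_trough = C₀ × (r + r²) = 2.118 × (0.5879 + 0.3456) = 1.977 mg/L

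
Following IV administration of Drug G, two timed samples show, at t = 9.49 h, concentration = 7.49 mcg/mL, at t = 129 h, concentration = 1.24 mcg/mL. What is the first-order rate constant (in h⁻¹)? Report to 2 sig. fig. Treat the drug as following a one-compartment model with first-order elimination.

k = ln(C₁/C₂) / (t₂ − t₁) = ln(7.49/1.24) / (129 − 9.49)
  = 1.798 / 119.5 = 0.01505 h⁻¹

0.015 h⁻¹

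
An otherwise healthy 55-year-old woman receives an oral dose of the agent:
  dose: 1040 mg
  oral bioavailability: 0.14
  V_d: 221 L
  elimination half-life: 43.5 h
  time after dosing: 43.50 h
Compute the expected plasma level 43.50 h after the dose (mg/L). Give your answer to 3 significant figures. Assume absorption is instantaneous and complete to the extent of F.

0.329 mg/L

Amount reaching circulation = F × Dose = 0.14 × 1040 = 145.6 mg
C₀ = F·Dose / Vd = 145.6 / 221 = 0.6588 mg/L
k = ln2 / t½ = 0.693147 / 43.5 = 0.01593 h⁻¹
t / t½ = 43.50 / 43.5 = 1 half-lives
C = C₀ × (1/2)^1 = 0.6588 × 0.5000 = 0.3294 mg/L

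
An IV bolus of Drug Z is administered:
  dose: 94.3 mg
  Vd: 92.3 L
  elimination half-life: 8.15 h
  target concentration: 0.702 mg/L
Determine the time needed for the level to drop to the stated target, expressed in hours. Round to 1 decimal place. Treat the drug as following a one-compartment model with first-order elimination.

C₀ = Dose / Vd = 94.30 / 92.3 = 1.022 mg/L
k = ln2 / t½ = 0.693147 / 8.15 = 0.08505 h⁻¹
t = ln(C₀ / C) / k = ln(1.022 / 0.702) / 0.08505
  = ln(1.456) / 0.08505 = 0.3757 / 0.08505 = 4.417 h

4.4 h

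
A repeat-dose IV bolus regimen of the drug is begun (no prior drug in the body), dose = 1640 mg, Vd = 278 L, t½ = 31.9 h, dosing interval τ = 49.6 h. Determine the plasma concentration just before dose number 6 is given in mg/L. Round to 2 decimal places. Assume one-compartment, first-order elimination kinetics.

3.03 mg/L

C₀ per dose = Dose / Vd = 1640 / 278 = 5.899 mg/L
k = ln2 / t½ = 0.693147 / 31.9 = 0.02173 h⁻¹
Fraction remaining after one interval: r = e^(−kτ) = e^(−0.02173 × 49.6) = 0.3403
Before dose 6, 5 doses have been given (aged 1τ, 2τ, 3τ, 4τ, 5τ).
C_trough = C₀ × (r + r² + … + r^5) = C₀ × r(1−r^5)/(1−r)
        = 5.899 × 0.3403 × (1 − 0.004564) / (1 − 0.3403) = 3.029 mg/L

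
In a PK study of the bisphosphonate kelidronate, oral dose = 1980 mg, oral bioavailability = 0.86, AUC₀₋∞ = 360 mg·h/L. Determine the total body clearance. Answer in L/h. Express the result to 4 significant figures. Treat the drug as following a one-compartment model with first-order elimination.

4.730 L/h

CL = F·Dose / AUC = 0.86 × 1980 / 360 = 4.730 L/h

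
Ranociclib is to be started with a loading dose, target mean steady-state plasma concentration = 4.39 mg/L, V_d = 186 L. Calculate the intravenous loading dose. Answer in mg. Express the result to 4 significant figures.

816.5 mg

LD = Css × Vd = 4.39 × 186 = 816.5 mg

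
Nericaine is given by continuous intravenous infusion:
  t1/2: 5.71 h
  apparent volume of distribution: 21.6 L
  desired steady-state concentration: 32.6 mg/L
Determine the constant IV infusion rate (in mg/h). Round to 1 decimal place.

k = ln2 / t½ = 0.693147 / 5.71 = 0.1214 h⁻¹
CL = k × Vd = 0.1214 × 21.6 = 2.622 L/h
At steady state, infusion rate R₀ = Css × CL = 32.6 × 2.622 = 85.48 mg/h

85.5 mg/h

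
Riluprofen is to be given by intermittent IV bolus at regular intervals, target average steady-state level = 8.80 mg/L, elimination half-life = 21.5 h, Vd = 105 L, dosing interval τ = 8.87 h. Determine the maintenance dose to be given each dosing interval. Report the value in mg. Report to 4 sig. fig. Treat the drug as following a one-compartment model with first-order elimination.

k = ln2 / t½ = 0.693147 / 21.5 = 0.03224 h⁻¹
CL = k × Vd = 0.03224 × 105 = 3.385 L/h
At steady state, Dose/τ = Css × CL.
Dose = Css × CL × τ = 8.80 × 3.385 × 8.87 = 264.2 mg

264.2 mg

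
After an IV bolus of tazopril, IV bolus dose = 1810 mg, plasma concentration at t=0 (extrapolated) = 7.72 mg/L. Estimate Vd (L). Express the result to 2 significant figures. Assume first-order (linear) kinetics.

230 L

Vd = Dose / C₀ = 1810 / 7.72 = 234.5 L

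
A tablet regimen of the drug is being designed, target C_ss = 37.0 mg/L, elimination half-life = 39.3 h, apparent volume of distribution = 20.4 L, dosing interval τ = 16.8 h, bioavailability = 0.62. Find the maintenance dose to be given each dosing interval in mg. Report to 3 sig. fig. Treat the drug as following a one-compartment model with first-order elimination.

361 mg

k = ln2 / t½ = 0.693147 / 39.3 = 0.01764 h⁻¹
CL = k × Vd = 0.01764 × 20.4 = 0.3599 L/h
At steady state, F × (Dose/τ) = Css × CL.
Dose = Css × CL × τ / F = 37.0 × 0.3599 × 16.8 / 0.62 = 360.8 mg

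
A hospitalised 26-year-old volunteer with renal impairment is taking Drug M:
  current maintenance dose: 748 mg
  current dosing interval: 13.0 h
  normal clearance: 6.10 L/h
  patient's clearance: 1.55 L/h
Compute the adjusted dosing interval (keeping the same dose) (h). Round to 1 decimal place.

To keep the same average steady-state level, dosing rate must scale with clearance.
CL ratio = 1.55 / 6.10 = 0.2541
New interval (same dose) = 13.0 / 0.2541 = 51.16 h

51.2 h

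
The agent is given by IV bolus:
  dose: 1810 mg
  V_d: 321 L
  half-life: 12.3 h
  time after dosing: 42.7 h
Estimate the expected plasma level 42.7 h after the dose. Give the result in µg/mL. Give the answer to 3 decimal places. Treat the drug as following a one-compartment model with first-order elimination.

C₀ = Dose / Vd = 1810 / 321 = 5.639 mg/L
k = ln2 / t½ = 0.693147 / 12.3 = 0.05635 h⁻¹
C = C₀ · e^(−k·t) = 5.639 × e^(−0.05635 × 42.7)
  = 5.639 × 0.09016 = 0.5084 mg/L
(0.5084 mg/L = 0.5084 µg/mL)

0.508 µg/mL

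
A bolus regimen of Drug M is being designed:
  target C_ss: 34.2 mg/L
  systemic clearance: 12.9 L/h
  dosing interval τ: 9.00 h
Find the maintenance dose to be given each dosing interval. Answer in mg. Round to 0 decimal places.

3971 mg

At steady state, Dose/τ = Css × CL.
Dose = Css × CL × τ = 34.2 × 12.90 × 9.00 = 3971 mg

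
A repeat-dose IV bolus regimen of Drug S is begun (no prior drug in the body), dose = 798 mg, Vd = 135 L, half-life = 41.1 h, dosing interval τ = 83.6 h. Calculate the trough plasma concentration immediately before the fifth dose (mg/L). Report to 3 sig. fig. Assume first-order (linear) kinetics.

C₀ per dose = Dose / Vd = 798 / 135 = 5.911 mg/L
k = ln2 / t½ = 0.693147 / 41.1 = 0.01686 h⁻¹
Fraction remaining after one interval: r = e^(−kτ) = e^(−0.01686 × 83.6) = 0.2443
Before dose 5, 4 doses have been given (aged 1τ, 2τ, 3τ, 4τ).
C_trough = C₀ × (r + r² + … + r^4) = C₀ × r(1−r^4)/(1−r)
        = 5.911 × 0.2443 × (1 − 0.003562) / (1 − 0.2443) = 1.904 mg/L

1.90 mg/L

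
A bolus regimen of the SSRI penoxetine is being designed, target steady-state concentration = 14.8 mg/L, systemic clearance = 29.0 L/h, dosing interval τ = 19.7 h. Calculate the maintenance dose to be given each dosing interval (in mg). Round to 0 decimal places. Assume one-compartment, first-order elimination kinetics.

At steady state, Dose/τ = Css × CL.
Dose = Css × CL × τ = 14.8 × 29.00 × 19.7 = 8455 mg

8455 mg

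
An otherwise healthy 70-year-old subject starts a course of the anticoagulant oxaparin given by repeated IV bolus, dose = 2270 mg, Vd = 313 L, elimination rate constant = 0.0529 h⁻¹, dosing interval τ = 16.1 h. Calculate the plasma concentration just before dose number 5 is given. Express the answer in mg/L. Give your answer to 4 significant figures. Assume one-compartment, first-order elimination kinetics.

C₀ per dose = Dose / Vd = 2270 / 313 = 7.252 mg/L
Fraction remaining after one interval: r = e^(−kτ) = e^(−0.05290 × 16.1) = 0.4267
Before dose 5, 4 doses have been given (aged 1τ, 2τ, 3τ, 4τ).
C_trough = C₀ × (r + r² + … + r^4) = C₀ × r(1−r^4)/(1−r)
        = 7.252 × 0.4267 × (1 − 0.03315) / (1 − 0.4267) = 5.219 mg/L

5.219 mg/L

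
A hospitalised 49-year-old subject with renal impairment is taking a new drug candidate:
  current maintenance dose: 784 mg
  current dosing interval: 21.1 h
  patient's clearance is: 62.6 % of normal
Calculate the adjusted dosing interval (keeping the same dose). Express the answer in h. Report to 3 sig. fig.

33.7 h

To keep the same average steady-state level, dosing rate must scale with clearance.
CL ratio = 62.6 / 100 = 0.6260
New interval (same dose) = 21.1 / 0.6260 = 33.71 h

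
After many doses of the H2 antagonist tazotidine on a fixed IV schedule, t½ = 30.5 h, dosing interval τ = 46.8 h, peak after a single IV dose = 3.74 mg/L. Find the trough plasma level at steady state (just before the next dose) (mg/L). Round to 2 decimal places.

1.97 mg/L

k = ln2 / t½ = 0.693147 / 30.5 = 0.02273 h⁻¹
e^(−kτ) = e^(−0.02273 × 46.8) = 0.3452
Accumulation ratio R = 1 / (1 − e^(−kτ)) = 1 / (1 − 0.3452) = 1.527
Steady-state trough = C₀ × R × e^(−kτ) = 3.74 × 1.527 × 0.3452 = 1.971 mg/L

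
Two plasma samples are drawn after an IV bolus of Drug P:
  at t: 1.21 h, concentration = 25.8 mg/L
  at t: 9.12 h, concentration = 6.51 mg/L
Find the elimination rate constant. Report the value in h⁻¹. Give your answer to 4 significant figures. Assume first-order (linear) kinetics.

0.1741 h⁻¹

k = ln(C₁/C₂) / (t₂ − t₁) = ln(25.8/6.51) / (9.12 − 1.21)
  = 1.377 / 7.910 = 0.1741 h⁻¹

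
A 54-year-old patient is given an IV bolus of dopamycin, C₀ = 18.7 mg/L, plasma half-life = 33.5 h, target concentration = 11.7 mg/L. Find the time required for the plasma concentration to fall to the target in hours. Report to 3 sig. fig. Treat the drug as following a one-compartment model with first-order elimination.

k = ln2 / t½ = 0.693147 / 33.5 = 0.02069 h⁻¹
t = ln(C₀ / C) / k = ln(18.70 / 11.7) / 0.02069
  = ln(1.598) / 0.02069 = 0.4688 / 0.02069 = 22.66 h

22.7 h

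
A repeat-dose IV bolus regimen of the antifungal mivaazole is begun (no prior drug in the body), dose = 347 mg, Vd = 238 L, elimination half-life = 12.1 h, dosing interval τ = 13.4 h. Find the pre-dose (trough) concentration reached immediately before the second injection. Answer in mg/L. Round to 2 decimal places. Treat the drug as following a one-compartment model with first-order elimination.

C₀ per dose = Dose / Vd = 347 / 238 = 1.458 mg/L
k = ln2 / t½ = 0.693147 / 12.1 = 0.05728 h⁻¹
Fraction remaining after one interval: r = e^(−kτ) = e^(−0.05728 × 13.4) = 0.4641
Before dose 2, 1 dose has been given (aged 1τ).
C_trough = C₀ × r = 1.458 × 0.4641 = 0.6767 mg/L

0.68 mg/L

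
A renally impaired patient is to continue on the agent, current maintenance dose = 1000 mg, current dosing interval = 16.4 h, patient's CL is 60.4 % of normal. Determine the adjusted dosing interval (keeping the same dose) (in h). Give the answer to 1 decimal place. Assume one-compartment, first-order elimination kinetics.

27.2 h

To keep the same average steady-state level, dosing rate must scale with clearance.
CL ratio = 60.4 / 100 = 0.6040
New interval (same dose) = 16.4 / 0.6040 = 27.15 h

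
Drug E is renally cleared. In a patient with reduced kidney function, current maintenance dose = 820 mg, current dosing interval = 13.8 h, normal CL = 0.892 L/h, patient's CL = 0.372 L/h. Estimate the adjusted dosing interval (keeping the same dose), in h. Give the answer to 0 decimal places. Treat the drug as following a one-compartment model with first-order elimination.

To keep the same average steady-state level, dosing rate must scale with clearance.
CL ratio = 0.372 / 0.892 = 0.4170
New interval (same dose) = 13.8 / 0.4170 = 33.09 h

33 h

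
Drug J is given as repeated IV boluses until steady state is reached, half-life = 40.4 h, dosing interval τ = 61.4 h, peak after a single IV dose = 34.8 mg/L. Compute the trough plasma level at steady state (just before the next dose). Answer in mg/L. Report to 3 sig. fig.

18.6 mg/L

k = ln2 / t½ = 0.693147 / 40.4 = 0.01716 h⁻¹
e^(−kτ) = e^(−0.01716 × 61.4) = 0.3487
Accumulation ratio R = 1 / (1 − e^(−kτ)) = 1 / (1 − 0.3487) = 1.535
Steady-state trough = C₀ × R × e^(−kτ) = 34.8 × 1.535 × 0.3487 = 18.63 mg/L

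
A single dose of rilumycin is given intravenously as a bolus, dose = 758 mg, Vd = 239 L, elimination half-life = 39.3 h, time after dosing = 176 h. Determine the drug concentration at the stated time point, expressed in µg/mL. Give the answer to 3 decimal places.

0.142 µg/mL

C₀ = Dose / Vd = 758.0 / 239 = 3.172 mg/L
k = ln2 / t½ = 0.693147 / 39.3 = 0.01764 h⁻¹
C = C₀ · e^(−k·t) = 3.172 × e^(−0.01764 × 176)
  = 3.172 × 0.04484 = 0.1422 mg/L
(0.1422 mg/L = 0.1422 µg/mL)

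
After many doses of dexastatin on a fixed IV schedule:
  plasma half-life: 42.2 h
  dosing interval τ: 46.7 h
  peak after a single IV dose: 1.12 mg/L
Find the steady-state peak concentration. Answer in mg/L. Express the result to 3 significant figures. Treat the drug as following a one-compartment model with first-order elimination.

2.09 mg/L

k = ln2 / t½ = 0.693147 / 42.2 = 0.01643 h⁻¹
e^(−kτ) = e^(−0.01643 × 46.7) = 0.4643
Accumulation ratio R = 1 / (1 − e^(−kτ)) = 1 / (1 − 0.4643) = 1.867
Steady-state peak = C₀ × R = 1.12 × 1.867 = 2.091 mg/L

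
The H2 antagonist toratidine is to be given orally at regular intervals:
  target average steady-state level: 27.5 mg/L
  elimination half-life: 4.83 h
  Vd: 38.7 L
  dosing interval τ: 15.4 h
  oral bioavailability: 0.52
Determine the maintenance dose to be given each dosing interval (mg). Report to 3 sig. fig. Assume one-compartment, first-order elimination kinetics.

k = ln2 / t½ = 0.693147 / 4.83 = 0.1435 h⁻¹
CL = k × Vd = 0.1435 × 38.7 = 5.553 L/h
At steady state, F × (Dose/τ) = Css × CL.
Dose = Css × CL × τ / F = 27.5 × 5.553 × 15.4 / 0.52 = 4522 mg

4520 mg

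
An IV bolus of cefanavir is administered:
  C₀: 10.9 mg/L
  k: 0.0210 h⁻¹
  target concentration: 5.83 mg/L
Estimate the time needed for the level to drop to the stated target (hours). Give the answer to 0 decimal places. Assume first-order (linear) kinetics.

30 h

t = ln(C₀ / C) / k = ln(10.90 / 5.83) / 0.02100
  = ln(1.870) / 0.02100 = 0.6259 / 0.02100 = 29.80 h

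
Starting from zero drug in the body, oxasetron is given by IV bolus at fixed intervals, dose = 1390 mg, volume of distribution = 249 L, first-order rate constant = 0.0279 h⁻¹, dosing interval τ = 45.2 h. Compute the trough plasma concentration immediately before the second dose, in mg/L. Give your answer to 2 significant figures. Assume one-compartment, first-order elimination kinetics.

C₀ per dose = Dose / Vd = 1390 / 249 = 5.582 mg/L
Fraction remaining after one interval: r = e^(−kτ) = e^(−0.02790 × 45.2) = 0.2833
Before dose 2, 1 dose has been given (aged 1τ).
C_trough = C₀ × r = 5.582 × 0.2833 = 1.581 mg/L

1.6 mg/L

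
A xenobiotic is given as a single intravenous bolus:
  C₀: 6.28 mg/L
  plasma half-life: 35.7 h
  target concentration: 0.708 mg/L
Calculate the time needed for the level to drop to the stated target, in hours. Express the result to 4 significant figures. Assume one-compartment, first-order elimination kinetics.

112.4 h

k = ln2 / t½ = 0.693147 / 35.7 = 0.01942 h⁻¹
t = ln(C₀ / C) / k = ln(6.280 / 0.708) / 0.01942
  = ln(8.870) / 0.01942 = 2.183 / 0.01942 = 112.4 h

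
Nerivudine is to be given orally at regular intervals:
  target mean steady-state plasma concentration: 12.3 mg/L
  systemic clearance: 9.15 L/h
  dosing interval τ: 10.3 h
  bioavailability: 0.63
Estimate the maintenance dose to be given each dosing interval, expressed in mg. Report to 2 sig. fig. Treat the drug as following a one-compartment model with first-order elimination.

At steady state, F × (Dose/τ) = Css × CL.
Dose = Css × CL × τ / F = 12.3 × 9.150 × 10.3 / 0.63 = 1840 mg

1800 mg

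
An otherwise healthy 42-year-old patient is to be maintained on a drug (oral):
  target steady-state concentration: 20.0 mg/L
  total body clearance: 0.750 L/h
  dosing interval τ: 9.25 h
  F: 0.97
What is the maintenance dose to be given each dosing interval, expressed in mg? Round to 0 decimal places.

At steady state, F × (Dose/τ) = Css × CL.
Dose = Css × CL × τ / F = 20.0 × 0.7500 × 9.25 / 0.97 = 143.0 mg

143 mg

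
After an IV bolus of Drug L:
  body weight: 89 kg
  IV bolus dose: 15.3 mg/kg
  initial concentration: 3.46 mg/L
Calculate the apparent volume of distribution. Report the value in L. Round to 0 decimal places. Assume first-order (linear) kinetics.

Dose = 15.3 × 89 = 1362 mg
Vd = Dose / C₀ = 1362 / 3.46 = 393.6 L

394 L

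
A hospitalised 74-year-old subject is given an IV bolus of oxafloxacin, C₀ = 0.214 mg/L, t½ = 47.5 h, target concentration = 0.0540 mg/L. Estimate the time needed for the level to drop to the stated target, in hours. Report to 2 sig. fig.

94 h

k = ln2 / t½ = 0.693147 / 47.5 = 0.01459 h⁻¹
t = ln(C₀ / C) / k = ln(0.2140 / 0.0540) / 0.01459
  = ln(3.963) / 0.01459 = 1.377 / 0.01459 = 94.38 h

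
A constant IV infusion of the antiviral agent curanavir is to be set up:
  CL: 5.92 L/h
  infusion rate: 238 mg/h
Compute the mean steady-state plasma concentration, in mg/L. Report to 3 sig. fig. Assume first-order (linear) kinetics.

40.2 mg/L

At steady state Css = R₀ / CL = 238 / 5.920 = 40.20 mg/L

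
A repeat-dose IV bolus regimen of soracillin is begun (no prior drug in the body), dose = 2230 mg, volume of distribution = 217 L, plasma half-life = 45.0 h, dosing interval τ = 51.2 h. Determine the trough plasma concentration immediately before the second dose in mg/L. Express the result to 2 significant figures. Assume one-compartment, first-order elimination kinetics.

4.7 mg/L

C₀ per dose = Dose / Vd = 2230 / 217 = 10.28 mg/L
k = ln2 / t½ = 0.693147 / 45.0 = 0.01540 h⁻¹
Fraction remaining after one interval: r = e^(−kτ) = e^(−0.01540 × 51.2) = 0.4545
Before dose 2, 1 dose has been given (aged 1τ).
C_trough = C₀ × r = 10.28 × 0.4545 = 4.672 mg/L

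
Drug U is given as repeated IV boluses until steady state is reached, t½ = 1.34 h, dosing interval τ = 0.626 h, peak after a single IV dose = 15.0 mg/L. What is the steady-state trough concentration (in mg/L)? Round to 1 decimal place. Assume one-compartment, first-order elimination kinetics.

k = ln2 / t½ = 0.693147 / 1.34 = 0.5173 h⁻¹
e^(−kτ) = e^(−0.5173 × 0.626) = 0.7234
Accumulation ratio R = 1 / (1 − e^(−kτ)) = 1 / (1 − 0.7234) = 3.615
Steady-state trough = C₀ × R × e^(−kτ) = 15.0 × 3.615 × 0.7234 = 39.23 mg/L

39.2 mg/L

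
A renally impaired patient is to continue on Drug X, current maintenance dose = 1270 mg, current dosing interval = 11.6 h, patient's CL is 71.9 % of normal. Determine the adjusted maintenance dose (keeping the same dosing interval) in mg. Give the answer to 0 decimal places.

To keep the same average steady-state level, dosing rate must scale with clearance.
CL ratio = 71.9 / 100 = 0.7190
New dose (same interval) = 1270 × 0.7190 = 913.1 mg

913 mg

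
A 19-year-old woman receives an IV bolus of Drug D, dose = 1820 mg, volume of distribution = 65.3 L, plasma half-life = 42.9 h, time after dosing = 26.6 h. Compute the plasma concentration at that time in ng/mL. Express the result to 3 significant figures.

18100 ng/mL

C₀ = Dose / Vd = 1820 / 65.3 = 27.87 mg/L
k = ln2 / t½ = 0.693147 / 42.9 = 0.01616 h⁻¹
C = C₀ · e^(−k·t) = 27.87 × e^(−0.01616 × 26.6)
  = 27.87 × 0.6506 = 18.13 mg/L
Convert: 18.13 mg/L × 1000 = 18130 ng/mL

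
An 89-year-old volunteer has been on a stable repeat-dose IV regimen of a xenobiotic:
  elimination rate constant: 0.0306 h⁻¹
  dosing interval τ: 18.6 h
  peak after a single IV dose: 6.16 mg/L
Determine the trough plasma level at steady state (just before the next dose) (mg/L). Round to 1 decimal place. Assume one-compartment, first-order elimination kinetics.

e^(−kτ) = e^(−0.03060 × 18.6) = 0.5660
Accumulation ratio R = 1 / (1 − e^(−kτ)) = 1 / (1 − 0.5660) = 2.304
Steady-state trough = C₀ × R × e^(−kτ) = 6.16 × 2.304 × 0.5660 = 8.033 mg/L

8.0 mg/L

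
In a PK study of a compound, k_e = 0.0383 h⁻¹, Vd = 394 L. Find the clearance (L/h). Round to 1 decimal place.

15.1 L/h

CL = k × Vd = 0.0383 × 394 = 15.09 L/h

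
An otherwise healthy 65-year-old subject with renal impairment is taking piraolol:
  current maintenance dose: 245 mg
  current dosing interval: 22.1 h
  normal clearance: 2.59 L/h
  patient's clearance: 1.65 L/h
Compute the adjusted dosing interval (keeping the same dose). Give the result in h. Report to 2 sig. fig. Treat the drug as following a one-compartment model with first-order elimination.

35 h

To keep the same average steady-state level, dosing rate must scale with clearance.
CL ratio = 1.65 / 2.59 = 0.6371
New interval (same dose) = 22.1 / 0.6371 = 34.69 h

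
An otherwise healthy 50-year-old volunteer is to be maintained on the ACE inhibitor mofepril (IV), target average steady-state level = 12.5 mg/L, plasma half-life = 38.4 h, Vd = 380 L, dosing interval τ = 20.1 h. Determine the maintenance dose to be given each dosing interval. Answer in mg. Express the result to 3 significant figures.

1720 mg

k = ln2 / t½ = 0.693147 / 38.4 = 0.01805 h⁻¹
CL = k × Vd = 0.01805 × 380 = 6.859 L/h
At steady state, Dose/τ = Css × CL.
Dose = Css × CL × τ = 12.5 × 6.859 × 20.1 = 1723 mg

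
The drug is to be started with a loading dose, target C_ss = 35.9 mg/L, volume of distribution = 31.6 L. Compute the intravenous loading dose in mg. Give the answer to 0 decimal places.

LD = Css × Vd = 35.9 × 31.6 = 1134 mg

1134 mg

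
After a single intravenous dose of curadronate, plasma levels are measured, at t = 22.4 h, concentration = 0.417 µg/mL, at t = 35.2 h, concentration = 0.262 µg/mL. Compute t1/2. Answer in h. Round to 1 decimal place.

k = ln(C₁/C₂) / (t₂ − t₁) = ln(0.417/0.262) / (35.2 − 22.4)
  = 0.4647 / 12.80 = 0.03630 h⁻¹
t½ = ln2 / k = 0.693147 / 0.03630 = 19.09 h

19.1 h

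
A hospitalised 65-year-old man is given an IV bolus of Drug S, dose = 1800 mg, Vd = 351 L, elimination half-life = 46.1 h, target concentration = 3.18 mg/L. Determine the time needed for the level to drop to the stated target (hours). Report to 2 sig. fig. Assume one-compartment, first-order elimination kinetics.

32 h

C₀ = Dose / Vd = 1800 / 351 = 5.128 mg/L
k = ln2 / t½ = 0.693147 / 46.1 = 0.01504 h⁻¹
t = ln(C₀ / C) / k = ln(5.128 / 3.18) / 0.01504
  = ln(1.613) / 0.01504 = 0.4781 / 0.01504 = 31.79 h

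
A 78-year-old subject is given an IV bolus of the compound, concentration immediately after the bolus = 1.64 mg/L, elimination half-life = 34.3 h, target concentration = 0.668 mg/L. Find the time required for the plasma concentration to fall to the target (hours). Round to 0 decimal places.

k = ln2 / t½ = 0.693147 / 34.3 = 0.02021 h⁻¹
t = ln(C₀ / C) / k = ln(1.640 / 0.668) / 0.02021
  = ln(2.455) / 0.02021 = 0.8981 / 0.02021 = 44.44 h

44 h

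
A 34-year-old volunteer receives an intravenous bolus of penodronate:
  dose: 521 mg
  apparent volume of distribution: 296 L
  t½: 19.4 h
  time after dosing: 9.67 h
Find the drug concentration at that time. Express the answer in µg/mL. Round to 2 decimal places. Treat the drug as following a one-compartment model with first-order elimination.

1.25 µg/mL

C₀ = Dose / Vd = 521.0 / 296 = 1.760 mg/L
k = ln2 / t½ = 0.693147 / 19.4 = 0.03573 h⁻¹
C = C₀ · e^(−k·t) = 1.760 × e^(−0.03573 × 9.67)
  = 1.760 × 0.7079 = 1.246 mg/L
(1.246 mg/L = 1.246 µg/mL)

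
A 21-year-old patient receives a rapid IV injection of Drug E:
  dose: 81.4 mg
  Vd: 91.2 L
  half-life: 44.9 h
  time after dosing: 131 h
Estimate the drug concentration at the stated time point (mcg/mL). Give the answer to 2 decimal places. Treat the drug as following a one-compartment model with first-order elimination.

C₀ = Dose / Vd = 81.40 / 91.2 = 0.8925 mg/L
k = ln2 / t½ = 0.693147 / 44.9 = 0.01544 h⁻¹
C = C₀ · e^(−k·t) = 0.8925 × e^(−0.01544 × 131)
  = 0.8925 × 0.1323 = 0.1181 mg/L
(0.1181 mg/L = 0.1181 mcg/mL)

0.12 mcg/mL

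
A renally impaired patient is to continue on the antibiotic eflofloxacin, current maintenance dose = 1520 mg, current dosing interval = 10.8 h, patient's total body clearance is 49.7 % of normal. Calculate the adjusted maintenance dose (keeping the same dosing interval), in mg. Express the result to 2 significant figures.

760 mg

To keep the same average steady-state level, dosing rate must scale with clearance.
CL ratio = 49.7 / 100 = 0.4970
New dose (same interval) = 1520 × 0.4970 = 755.4 mg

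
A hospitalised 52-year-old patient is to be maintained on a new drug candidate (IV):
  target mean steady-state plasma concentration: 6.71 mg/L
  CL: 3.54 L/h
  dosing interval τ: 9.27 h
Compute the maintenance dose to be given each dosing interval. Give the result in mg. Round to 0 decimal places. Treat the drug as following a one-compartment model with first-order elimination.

At steady state, Dose/τ = Css × CL.
Dose = Css × CL × τ = 6.71 × 3.540 × 9.27 = 220.2 mg

220 mg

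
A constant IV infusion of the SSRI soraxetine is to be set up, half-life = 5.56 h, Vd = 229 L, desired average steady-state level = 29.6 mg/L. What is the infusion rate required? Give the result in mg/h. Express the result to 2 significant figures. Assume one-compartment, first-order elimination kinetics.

k = ln2 / t½ = 0.693147 / 5.56 = 0.1247 h⁻¹
CL = k × Vd = 0.1247 × 229 = 28.56 L/h
At steady state, infusion rate R₀ = Css × CL = 29.6 × 28.56 = 845.4 mg/h

850 mg/h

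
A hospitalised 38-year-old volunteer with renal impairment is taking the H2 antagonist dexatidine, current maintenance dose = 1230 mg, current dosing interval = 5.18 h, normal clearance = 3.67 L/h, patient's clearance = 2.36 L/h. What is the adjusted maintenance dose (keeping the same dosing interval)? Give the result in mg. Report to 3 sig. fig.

791 mg

To keep the same average steady-state level, dosing rate must scale with clearance.
CL ratio = 2.36 / 3.67 = 0.6431
New dose (same interval) = 1230 × 0.6431 = 791.0 mg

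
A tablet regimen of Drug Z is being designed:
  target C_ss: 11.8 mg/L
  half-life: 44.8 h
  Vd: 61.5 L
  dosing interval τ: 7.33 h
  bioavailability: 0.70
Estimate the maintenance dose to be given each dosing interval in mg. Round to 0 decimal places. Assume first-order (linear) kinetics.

118 mg

k = ln2 / t½ = 0.693147 / 44.8 = 0.01547 h⁻¹
CL = k × Vd = 0.01547 × 61.5 = 0.9514 L/h
At steady state, F × (Dose/τ) = Css × CL.
Dose = Css × CL × τ / F = 11.8 × 0.9514 × 7.33 / 0.70 = 117.6 mg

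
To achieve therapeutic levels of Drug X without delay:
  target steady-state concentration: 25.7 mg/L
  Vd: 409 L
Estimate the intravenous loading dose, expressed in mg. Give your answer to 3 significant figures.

10500 mg

LD = Css × Vd = 25.7 × 409 = 10510 mg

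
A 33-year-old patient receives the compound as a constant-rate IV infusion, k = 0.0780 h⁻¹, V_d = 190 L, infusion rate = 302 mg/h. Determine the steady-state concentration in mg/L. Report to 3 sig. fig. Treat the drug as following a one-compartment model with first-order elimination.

20.4 mg/L

CL = k × Vd = 0.07800 × 190 = 14.82 L/h
At steady state Css = R₀ / CL = 302 / 14.82 = 20.38 mg/L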